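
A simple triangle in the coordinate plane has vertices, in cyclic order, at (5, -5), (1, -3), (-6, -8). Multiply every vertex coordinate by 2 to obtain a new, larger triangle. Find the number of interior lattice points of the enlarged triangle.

65

By the shoelace formula, twice the signed area is |[5·(-3) − 1·(-5)] + [1·(-8) − (-6)·(-3)] + [(-6)·(-5) − 5·(-8)]| = 34, so the area is 17.
The number of boundary lattice points is Σ gcd(|Δx|,|Δy|) = gcd(4,2) + gcd(7,5) + gcd(11,3) = 2+1+1 = 4.
Scaling by 2 multiplies the area by 2² = 4 (so the new area is 68) and multiplies the boundary lattice-point count by 2, giving 8.
By Pick's theorem, the interior count of the dilated polygon is 68 − 8/2 + 1 = 65.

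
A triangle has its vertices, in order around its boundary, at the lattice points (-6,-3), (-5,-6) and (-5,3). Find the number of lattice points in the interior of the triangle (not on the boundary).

The shoelace formula gives twice the area as |((-6)·(-6) − (-5)·(-3)) + ((-5)·3 − (-5)·(-6)) + ((-5)·(-3) − (-6)·3)| = 9, so the area is 9/2.
Along each edge there are gcd(|Δx|,|Δy|)+1 lattice points, so counting each shared vertex once the boundary has gcd(1,3) + gcd(0,9) + gcd(1,6) = 1+9+1 = 11.
By Pick's theorem A = I + B/2 − 1, so I = 9/2 − 11/2 + 1 = 0.

0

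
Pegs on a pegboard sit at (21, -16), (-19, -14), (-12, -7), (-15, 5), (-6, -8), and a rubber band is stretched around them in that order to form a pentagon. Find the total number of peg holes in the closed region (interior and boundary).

Using the shoelace formula, 2A = |[21·(-14) − (-19)·(-16)] + [(-19)·(-7) − (-12)·(-14)] + [(-12)·5 − (-15)·(-7)] + [(-15)·(-8) − (-6)·5] + [(-6)·(-16) − 21·(-8)]| = 384, so the area is 192.
Summing gcd(|Δx|,|Δy|) over the edges gives the boundary count: gcd(40,2) + gcd(7,7) + gcd(3,12) + gcd(9,13) + gcd(27,8) = 2+7+3+1+1 = 14.
Pick's theorem gives I = A − B/2 + 1 = 192 − 14/2 + 1 = 186, so the closed region contains I + B = 186 + 14 = 200 lattice points.

200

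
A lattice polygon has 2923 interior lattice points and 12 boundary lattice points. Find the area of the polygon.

2928

Pick's theorem states A = I + B/2 − 1, so A = 2923 + 12/2 − 1 = 2928.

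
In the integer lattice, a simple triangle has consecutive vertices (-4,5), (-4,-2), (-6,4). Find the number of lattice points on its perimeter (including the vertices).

10

Summing gcd(|Δx|,|Δy|) over the edges gives the boundary count: gcd(0,7) + gcd(2,6) + gcd(2,1) = 7+2+1 = 10.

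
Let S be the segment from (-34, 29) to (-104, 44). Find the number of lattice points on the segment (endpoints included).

The number of lattice points on a segment between lattice points is gcd(|Δx|,|Δy|) + 1 = gcd(70,15) + 1 = 5 + 1 = 6.

6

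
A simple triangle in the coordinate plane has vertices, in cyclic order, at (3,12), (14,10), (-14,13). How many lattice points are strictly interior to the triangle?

Using the shoelace formula, 2A = |[3·10 − 14·12] + [14·13 − (-14)·10] + [(-14)·12 − 3·13]| = 23, so the area is 23/2.
The number of boundary lattice points is Σ gcd(|Δx|,|Δy|) = gcd(11,2) + gcd(28,3) + gcd(17,1) = 1+1+1 = 3.
Pick's theorem gives I = A − B/2 + 1 = 23/2 − 3/2 + 1 = 11.

11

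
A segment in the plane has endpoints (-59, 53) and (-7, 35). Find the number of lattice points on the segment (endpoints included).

The number of lattice points on a segment between lattice points is gcd(|Δx|,|Δy|) + 1 = gcd(52,18) + 1 = 2 + 1 = 3.

3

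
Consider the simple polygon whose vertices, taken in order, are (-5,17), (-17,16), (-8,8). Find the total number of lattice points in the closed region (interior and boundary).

Using the shoelace formula, 2A = |[(-5)·16 − (-17)·17] + [(-17)·8 − (-8)·16] + [(-8)·17 − (-5)·8]| = 105, so the area is 105/2.
Along each edge there are gcd(|Δx|,|Δy|)+1 lattice points, so counting each shared vertex once the boundary has gcd(12,1) + gcd(9,8) + gcd(3,9) = 1+1+3 = 5.
Pick's theorem gives I = A − B/2 + 1 = 105/2 − 5/2 + 1 = 51, so the closed region contains I + B = 51 + 5 = 56 lattice points.

56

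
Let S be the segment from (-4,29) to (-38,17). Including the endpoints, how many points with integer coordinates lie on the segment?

3

The number of lattice points on a segment between lattice points is gcd(|Δx|,|Δy|) + 1 = gcd(34,12) + 1 = 2 + 1 = 3.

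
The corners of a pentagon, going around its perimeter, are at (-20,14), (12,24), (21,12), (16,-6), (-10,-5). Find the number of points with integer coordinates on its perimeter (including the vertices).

Along each edge there are gcd(|Δx|,|Δy|)+1 lattice points, so counting each shared vertex once the boundary has gcd(32,10) + gcd(9,12) + gcd(5,18) + gcd(26,1) + gcd(10,19) = 2+3+1+1+1 = 8.

8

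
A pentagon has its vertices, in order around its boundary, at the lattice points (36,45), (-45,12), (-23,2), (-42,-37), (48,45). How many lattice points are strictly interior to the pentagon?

The shoelace formula gives twice the area as |[36·12 − (-45)·45] + [(-45)·2 − (-23)·12] + [(-23)·(-37) − (-42)·2] + [(-42)·45 − 48·(-37)] + [48·45 − 36·45]| = 4004, so the area is 2002.
Summing gcd(|Δx|,|Δy|) over the edges gives the boundary count: gcd(81,33) + gcd(22,10) + gcd(19,39) + gcd(90,82) + gcd(12,0) = 3+2+1+2+12 = 20.
By Pick's theorem A = I + B/2 − 1, so I = 2002 − 20/2 + 1 = 1993.

1993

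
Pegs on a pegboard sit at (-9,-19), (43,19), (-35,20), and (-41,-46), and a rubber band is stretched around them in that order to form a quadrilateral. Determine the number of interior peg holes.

Using the shoelace formula, 2A = |[(-9)·19 − 43·(-19)] + [43·20 − (-35)·19] + [(-35)·(-46) − (-41)·20] + [(-41)·(-19) − (-9)·(-46)]| = 4966, so the area is 2483.
The number of boundary lattice points is Σ gcd(|Δx|,|Δy|) = gcd(52,38) + gcd(78,1) + gcd(6,66) + gcd(32,27) = 2+1+6+1 = 10.
By Pick's theorem A = I + B/2 − 1, so I = 2483 − 10/2 + 1 = 2479.

2479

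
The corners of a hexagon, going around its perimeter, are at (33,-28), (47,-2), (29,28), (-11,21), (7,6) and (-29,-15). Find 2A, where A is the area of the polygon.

The shoelace formula gives twice the area as |[33·(-2) − 47·(-28)] + [47·28 − 29·(-2)] + [29·21 − (-11)·28] + [(-11)·6 − 7·21] + [7·(-15) − (-29)·6] + [(-29)·(-28) − 33·(-15)]| = 4704, so the area is 2352.

4704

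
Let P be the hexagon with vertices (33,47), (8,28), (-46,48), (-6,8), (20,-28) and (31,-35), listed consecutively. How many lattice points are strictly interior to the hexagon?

By the shoelace formula, twice the signed area is |[33·28 − 8·47] + [8·48 − (-46)·28] + [(-46)·8 − (-6)·48] + [(-6)·(-28) − 20·8] + [20·(-35) − 31·(-28)] + [31·47 − 33·(-35)]| = 4928, so the area is 2464.
Summing gcd(|Δx|,|Δy|) over the edges gives the boundary count: gcd(25,19) + gcd(54,20) + gcd(40,40) + gcd(26,36) + gcd(11,7) + gcd(2,82) = 1+2+40+2+1+2 = 48.
By Pick's theorem A = I + B/2 − 1, so I = 2464 − 48/2 + 1 = 2441.

2441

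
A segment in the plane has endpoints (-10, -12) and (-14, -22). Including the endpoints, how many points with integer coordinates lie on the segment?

The number of lattice points on a segment between lattice points is gcd(|Δx|,|Δy|) + 1 = gcd(4,10) + 1 = 2 + 1 = 3.

3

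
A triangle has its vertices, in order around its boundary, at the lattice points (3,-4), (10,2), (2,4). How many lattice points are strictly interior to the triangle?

30

Using the shoelace formula, 2A = |(3·2 − 10·(-4)) + (10·4 − 2·2) + (2·(-4) − 3·4)| = 62, so the area is 31.
Summing gcd(|Δx|,|Δy|) over the edges gives the boundary count: gcd(7,6) + gcd(8,2) + gcd(1,8) = 1+2+1 = 4.
By Pick's theorem A = I + B/2 − 1, so I = 31 − 4/2 + 1 = 30.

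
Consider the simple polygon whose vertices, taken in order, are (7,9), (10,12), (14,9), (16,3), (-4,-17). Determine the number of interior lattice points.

The shoelace formula gives twice the area as |(7·12 − 10·9) + (10·9 − 14·12) + (14·3 − 16·9) + (16·(-17) − (-4)·3) + ((-4)·9 − 7·(-17))| = 363, so the area is 363/2.
Summing gcd(|Δx|,|Δy|) over the edges gives the boundary count: gcd(3,3) + gcd(4,3) + gcd(2,6) + gcd(20,20) + gcd(11,26) = 3+1+2+20+1 = 27.
By Pick's theorem A = I + B/2 − 1, so I = 363/2 − 27/2 + 1 = 169.

169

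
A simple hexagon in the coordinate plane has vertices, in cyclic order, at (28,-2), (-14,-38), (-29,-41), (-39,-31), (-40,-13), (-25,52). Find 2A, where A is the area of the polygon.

6864

Using the shoelace formula, 2A = |[28·(-38) − (-14)·(-2)] + [(-14)·(-41) − (-29)·(-38)] + [(-29)·(-31) − (-39)·(-41)] + [(-39)·(-13) − (-40)·(-31)] + [(-40)·52 − (-25)·(-13)] + [(-25)·(-2) − 28·52]| = 6864, so the area is 3432.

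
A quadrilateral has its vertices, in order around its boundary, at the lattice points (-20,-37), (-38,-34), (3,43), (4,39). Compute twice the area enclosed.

The shoelace formula gives twice the area as |((-20)·(-34) − (-38)·(-37)) + ((-38)·43 − 3·(-34)) + (3·39 − 4·43) + (4·(-37) − (-20)·39)| = 1681, so the area is 840.5.

1681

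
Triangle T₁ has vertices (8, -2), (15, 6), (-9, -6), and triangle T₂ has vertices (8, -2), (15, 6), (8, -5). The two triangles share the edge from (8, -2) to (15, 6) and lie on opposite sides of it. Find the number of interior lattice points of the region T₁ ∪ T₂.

57

The union is the simple quadrilateral with vertices (8, -2), (-9, -6), (15, 6), (8, -5) in order.
Using the shoelace formula, 2A = |[8·(-6) − (-9)·(-2)] + [(-9)·6 − 15·(-6)] + [15·(-5) − 8·6] + [8·(-2) − 8·(-5)]| = 129, so the area is 129/2.
Along each edge there are gcd(|Δx|,|Δy|)+1 lattice points, so counting each shared vertex once the boundary has gcd(17,4) + gcd(24,12) + gcd(7,11) + gcd(0,3) = 1+12+1+3 = 17.
By Pick's theorem I = A − B/2 + 1 = 129/2 − 17/2 + 1 = 57.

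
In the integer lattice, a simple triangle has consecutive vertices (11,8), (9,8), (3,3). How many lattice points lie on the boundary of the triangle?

Along each edge there are gcd(|Δx|,|Δy|)+1 lattice points, so counting each shared vertex once the boundary has gcd(2,0) + gcd(6,5) + gcd(8,5) = 2+1+1 = 4.

4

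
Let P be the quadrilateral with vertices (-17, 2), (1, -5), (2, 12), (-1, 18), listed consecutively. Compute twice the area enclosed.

457

Using the shoelace formula, 2A = |[(-17)·(-5) − 1·2] + [1·12 − 2·(-5)] + [2·18 − (-1)·12] + [(-1)·2 − (-17)·18]| = 457, so the area is 228.5.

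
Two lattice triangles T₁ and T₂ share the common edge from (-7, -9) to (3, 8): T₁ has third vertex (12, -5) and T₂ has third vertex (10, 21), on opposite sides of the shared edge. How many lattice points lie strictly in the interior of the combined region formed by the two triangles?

146

The union is the simple quadrilateral with vertices (-7, -9), (12, -5), (3, 8), (10, 21) in order.
By the shoelace formula, twice the signed area is |((-7)·(-5) − 12·(-9)) + (12·8 − 3·(-5)) + (3·21 − 10·8) + (10·(-9) − (-7)·21)| = 294, so the area is 147.
The number of boundary lattice points is Σ gcd(|Δx|,|Δy|) = gcd(19,4) + gcd(9,13) + gcd(7,13) + gcd(17,30) = 1+1+1+1 = 4.
By Pick's theorem I = A − B/2 + 1 = 147 − 4/2 + 1 = 146.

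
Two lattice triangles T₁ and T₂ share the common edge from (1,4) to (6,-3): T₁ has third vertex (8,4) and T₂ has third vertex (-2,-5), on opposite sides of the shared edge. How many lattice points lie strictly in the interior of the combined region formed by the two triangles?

52

The union is the simple quadrilateral with vertices (1,4), (8,4), (6,-3), (-2,-5) in order.
The shoelace formula gives twice the area as |(1·4 − 8·4) + (8·(-3) − 6·4) + (6·(-5) − (-2)·(-3)) + ((-2)·4 − 1·(-5))| = 115, so the area is 57.5.
The number of boundary lattice points is Σ gcd(|Δx|,|Δy|) = gcd(7,0) + gcd(2,7) + gcd(8,2) + gcd(3,9) = 7+1+2+3 = 13.
By Pick's theorem I = A − B/2 + 1 = 57.5 − 13/2 + 1 = 52.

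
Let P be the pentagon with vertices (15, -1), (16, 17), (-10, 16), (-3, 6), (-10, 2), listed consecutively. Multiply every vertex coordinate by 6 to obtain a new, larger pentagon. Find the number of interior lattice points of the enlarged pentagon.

12928

Using the shoelace formula, 2A = |[15·17 − 16·(-1)] + [16·16 − (-10)·17] + [(-10)·6 − (-3)·16] + [(-3)·2 − (-10)·6] + [(-10)·(-1) − 15·2]| = 719, so the area is 359.5.
Along each edge there are gcd(|Δx|,|Δy|)+1 lattice points, so counting each shared vertex once the boundary has gcd(1,18) + gcd(26,1) + gcd(7,10) + gcd(7,4) + gcd(25,3) = 1+1+1+1+1 = 5.
Scaling by 6 multiplies the area by 6² = 36 (so the new area is 12942) and multiplies the boundary lattice-point count by 6, giving 30.
By Pick's theorem, the interior count of the dilated polygon is 12942 − 30/2 + 1 = 12928.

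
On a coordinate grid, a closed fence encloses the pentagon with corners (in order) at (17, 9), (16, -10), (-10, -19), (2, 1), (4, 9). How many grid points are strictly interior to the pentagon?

387

The shoelace formula gives twice the area as |(17·(-10) − 16·9) + (16·(-19) − (-10)·(-10)) + ((-10)·1 − 2·(-19)) + (2·9 − 4·1) + (4·9 − 17·9)| = 793, so the area is 396.5.
The number of boundary lattice points is Σ gcd(|Δx|,|Δy|) = gcd(1,19) + gcd(26,9) + gcd(12,20) + gcd(2,8) + gcd(13,0) = 1+1+4+2+13 = 21.
By Pick's theorem A = I + B/2 − 1, so I = 396.5 − 21/2 + 1 = 387.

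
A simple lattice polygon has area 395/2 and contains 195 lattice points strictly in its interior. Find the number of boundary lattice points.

7

Pick's theorem gives A = I + B/2 − 1, so B = 2(A − I + 1) = 2(395/2 − 195 + 1) = 7.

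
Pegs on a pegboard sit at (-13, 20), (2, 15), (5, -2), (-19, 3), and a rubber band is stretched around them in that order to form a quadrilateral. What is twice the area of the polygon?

678

By the shoelace formula, twice the signed area is |((-13)·15 − 2·20) + (2·(-2) − 5·15) + (5·3 − (-19)·(-2)) + ((-19)·20 − (-13)·3)| = 678, so the area is 339.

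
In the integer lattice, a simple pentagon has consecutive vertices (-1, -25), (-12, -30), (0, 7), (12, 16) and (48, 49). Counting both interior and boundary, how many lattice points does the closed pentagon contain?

890

Using the shoelace formula, 2A = |((-1)·(-30) − (-12)·(-25)) + ((-12)·7 − 0·(-30)) + (0·16 − 12·7) + (12·49 − 48·16) + (48·(-25) − (-1)·49)| = 1769, so the area is 1769/2.
Summing gcd(|Δx|,|Δy|) over the edges gives the boundary count: gcd(11,5) + gcd(12,37) + gcd(12,9) + gcd(36,33) + gcd(49,74) = 1+1+3+3+1 = 9.
Pick's theorem gives I = A − B/2 + 1 = 1769/2 − 9/2 + 1 = 881, so the closed region contains I + B = 881 + 9 = 890 lattice points.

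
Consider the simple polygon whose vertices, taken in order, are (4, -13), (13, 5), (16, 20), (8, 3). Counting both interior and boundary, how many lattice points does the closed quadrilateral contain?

80

By the shoelace formula, twice the signed area is |[4·5 − 13·(-13)] + [13·20 − 16·5] + [16·3 − 8·20] + [8·(-13) − 4·3]| = 141, so the area is 70.5.
Along each edge there are gcd(|Δx|,|Δy|)+1 lattice points, so counting each shared vertex once the boundary has gcd(9,18) + gcd(3,15) + gcd(8,17) + gcd(4,16) = 9+3+1+4 = 17.
Pick's theorem gives I = A − B/2 + 1 = 70.5 − 17/2 + 1 = 63, so the closed region contains I + B = 63 + 17 = 80 lattice points.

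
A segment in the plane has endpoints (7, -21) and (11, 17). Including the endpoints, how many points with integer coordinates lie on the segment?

3

The number of lattice points on a segment between lattice points is gcd(|Δx|,|Δy|) + 1 = gcd(4,38) + 1 = 2 + 1 = 3.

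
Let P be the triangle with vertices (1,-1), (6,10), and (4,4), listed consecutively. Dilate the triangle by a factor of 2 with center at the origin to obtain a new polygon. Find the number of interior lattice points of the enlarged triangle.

13

The shoelace formula gives twice the area as |(1·10 − 6·(-1)) + (6·4 − 4·10) + (4·(-1) − 1·4)| = 8, so the area is 4.
The number of boundary lattice points is Σ gcd(|Δx|,|Δy|) = gcd(5,11) + gcd(2,6) + gcd(3,5) = 1+2+1 = 4.
Scaling by 2 multiplies the area by 2² = 4 (so the new area is 16) and multiplies the boundary lattice-point count by 2, giving 8.
By Pick's theorem, the interior count of the dilated polygon is 16 − 8/2 + 1 = 13.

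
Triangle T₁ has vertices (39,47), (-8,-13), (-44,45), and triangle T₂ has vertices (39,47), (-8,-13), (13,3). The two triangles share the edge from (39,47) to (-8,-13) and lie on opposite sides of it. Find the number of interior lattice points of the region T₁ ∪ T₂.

The union is the simple quadrilateral with vertices (39,47), (-44,45), (-8,-13), (13,3) in order.
The shoelace formula gives twice the area as |[39·45 − (-44)·47] + [(-44)·(-13) − (-8)·45] + [(-8)·3 − 13·(-13)] + [13·47 − 39·3]| = 5394, so the area is 2697.
The number of boundary lattice points is Σ gcd(|Δx|,|Δy|) = gcd(83,2) + gcd(36,58) + gcd(21,16) + gcd(26,44) = 1+2+1+2 = 6.
By Pick's theorem I = A − B/2 + 1 = 2697 − 6/2 + 1 = 2695.

2695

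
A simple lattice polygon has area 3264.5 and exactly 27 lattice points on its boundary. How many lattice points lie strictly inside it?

Pick's theorem A = I + B/2 − 1 rearranges to I = A − B/2 + 1 = 3264.5 − 27/2 + 1 = 3252.

3252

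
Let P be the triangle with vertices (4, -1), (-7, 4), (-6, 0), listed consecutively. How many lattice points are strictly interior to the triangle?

19

The shoelace formula gives twice the area as |[4·4 − (-7)·(-1)] + [(-7)·0 − (-6)·4] + [(-6)·(-1) − 4·0]| = 39, so the area is 19.5.
Summing gcd(|Δx|,|Δy|) over the edges gives the boundary count: gcd(11,5) + gcd(1,4) + gcd(10,1) = 1+1+1 = 3.
Pick's theorem gives I = A − B/2 + 1 = 19.5 − 3/2 + 1 = 19.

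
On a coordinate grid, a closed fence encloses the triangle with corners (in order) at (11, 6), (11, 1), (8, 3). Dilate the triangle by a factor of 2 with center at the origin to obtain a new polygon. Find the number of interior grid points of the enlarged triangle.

22

By the shoelace formula, twice the signed area is |(11·1 − 11·6) + (11·3 − 8·1) + (8·6 − 11·3)| = 15, so the area is 15/2.
Summing gcd(|Δx|,|Δy|) over the edges gives the boundary count: gcd(0,5) + gcd(3,2) + gcd(3,3) = 5+1+3 = 9.
Scaling by 2 multiplies the area by 2² = 4 (so the new area is 30) and multiplies the boundary lattice-point count by 2, giving 18.
By Pick's theorem, the interior count of the dilated polygon is 30 − 18/2 + 1 = 22.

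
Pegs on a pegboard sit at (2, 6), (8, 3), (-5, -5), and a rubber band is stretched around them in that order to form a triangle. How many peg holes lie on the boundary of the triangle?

Along each edge there are gcd(|Δx|,|Δy|)+1 lattice points, so counting each shared vertex once the boundary has gcd(6,3) + gcd(13,8) + gcd(7,11) = 3+1+1 = 5.

5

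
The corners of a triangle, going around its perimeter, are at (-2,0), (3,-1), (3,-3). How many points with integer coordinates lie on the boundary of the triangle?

4

The number of boundary lattice points is Σ gcd(|Δx|,|Δy|) = gcd(5,1) + gcd(0,2) + gcd(5,3) = 1+2+1 = 4.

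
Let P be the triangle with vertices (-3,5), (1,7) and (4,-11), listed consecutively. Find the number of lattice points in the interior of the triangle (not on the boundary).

By the shoelace formula, twice the signed area is |((-3)·7 − 1·5) + (1·(-11) − 4·7) + (4·5 − (-3)·(-11))| = 78, so the area is 39.
The number of boundary lattice points is Σ gcd(|Δx|,|Δy|) = gcd(4,2) + gcd(3,18) + gcd(7,16) = 2+3+1 = 6.
Pick's theorem gives I = A − B/2 + 1 = 39 − 6/2 + 1 = 37.

37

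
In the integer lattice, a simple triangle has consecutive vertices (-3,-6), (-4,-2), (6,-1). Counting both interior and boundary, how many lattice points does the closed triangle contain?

23

The shoelace formula gives twice the area as |[(-3)·(-2) − (-4)·(-6)] + [(-4)·(-1) − 6·(-2)] + [6·(-6) − (-3)·(-1)]| = 41, so the area is 41/2.
Along each edge there are gcd(|Δx|,|Δy|)+1 lattice points, so counting each shared vertex once the boundary has gcd(1,4) + gcd(10,1) + gcd(9,5) = 1+1+1 = 3.
Pick's theorem gives I = A − B/2 + 1 = 41/2 − 3/2 + 1 = 20, so the closed region contains I + B = 20 + 3 = 23 lattice points.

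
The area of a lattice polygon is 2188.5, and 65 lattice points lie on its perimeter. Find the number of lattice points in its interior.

From Pick's theorem, I = A − B/2 + 1 = 2188.5 − 65/2 + 1 = 2157.

2157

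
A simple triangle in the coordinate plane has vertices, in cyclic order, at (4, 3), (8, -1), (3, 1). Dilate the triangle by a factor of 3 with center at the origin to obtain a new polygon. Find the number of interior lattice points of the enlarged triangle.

46

Using the shoelace formula, 2A = |(4·(-1) − 8·3) + (8·1 − 3·(-1)) + (3·3 − 4·1)| = 12, so the area is 6.
The number of boundary lattice points is Σ gcd(|Δx|,|Δy|) = gcd(4,4) + gcd(5,2) + gcd(1,2) = 4+1+1 = 6.
Scaling by 3 multiplies the area by 3² = 9 (so the new area is 54) and multiplies the boundary lattice-point count by 3, giving 18.
By Pick's theorem, the interior count of the dilated polygon is 54 − 18/2 + 1 = 46.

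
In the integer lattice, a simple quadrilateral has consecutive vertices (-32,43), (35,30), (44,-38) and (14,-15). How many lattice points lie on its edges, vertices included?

5

Along each edge there are gcd(|Δx|,|Δy|)+1 lattice points, so counting each shared vertex once the boundary has gcd(67,13) + gcd(9,68) + gcd(30,23) + gcd(46,58) = 1+1+1+2 = 5.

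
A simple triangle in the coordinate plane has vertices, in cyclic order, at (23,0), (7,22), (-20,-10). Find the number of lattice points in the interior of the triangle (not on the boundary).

The shoelace formula gives twice the area as |[23·22 − 7·0] + [7·(-10) − (-20)·22] + [(-20)·0 − 23·(-10)]| = 1106, so the area is 553.
The number of boundary lattice points is Σ gcd(|Δx|,|Δy|) = gcd(16,22) + gcd(27,32) + gcd(43,10) = 2+1+1 = 4.
Pick's theorem gives I = A − B/2 + 1 = 553 − 4/2 + 1 = 552.

552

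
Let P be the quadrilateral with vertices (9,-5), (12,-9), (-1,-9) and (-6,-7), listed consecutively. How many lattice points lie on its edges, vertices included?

The number of boundary lattice points is Σ gcd(|Δx|,|Δy|) = gcd(3,4) + gcd(13,0) + gcd(5,2) + gcd(15,2) = 1+13+1+1 = 16.

16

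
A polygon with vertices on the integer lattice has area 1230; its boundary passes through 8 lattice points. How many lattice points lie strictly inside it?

1227

Pick's theorem A = I + B/2 − 1 rearranges to I = A − B/2 + 1 = 1230 − 8/2 + 1 = 1227.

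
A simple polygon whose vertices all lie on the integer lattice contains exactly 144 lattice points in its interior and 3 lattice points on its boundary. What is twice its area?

289

Pick's theorem states A = I + B/2 − 1, so A = 144 + 3/2 − 1 = 289/2.
Hence 2A = 289.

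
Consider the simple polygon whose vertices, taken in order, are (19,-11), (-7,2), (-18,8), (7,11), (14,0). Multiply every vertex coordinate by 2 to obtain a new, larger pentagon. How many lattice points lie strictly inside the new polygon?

The shoelace formula gives twice the area as |(19·2 − (-7)·(-11)) + ((-7)·8 − (-18)·2) + ((-18)·11 − 7·8) + (7·0 − 14·11) + (14·(-11) − 19·0)| = 621, so the area is 310.5.
Summing gcd(|Δx|,|Δy|) over the edges gives the boundary count: gcd(26,13) + gcd(11,6) + gcd(25,3) + gcd(7,11) + gcd(5,11) = 13+1+1+1+1 = 17.
Scaling by 2 multiplies the area by 2² = 4 (so the new area is 1242) and multiplies the boundary lattice-point count by 2, giving 34.
By Pick's theorem, the interior count of the dilated polygon is 1242 − 34/2 + 1 = 1226.

1226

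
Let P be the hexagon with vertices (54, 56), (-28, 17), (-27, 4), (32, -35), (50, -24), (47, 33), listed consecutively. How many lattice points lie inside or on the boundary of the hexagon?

Using the shoelace formula, 2A = |[54·17 − (-28)·56] + [(-28)·4 − (-27)·17] + [(-27)·(-35) − 32·4] + [32·(-24) − 50·(-35)] + [50·33 − 47·(-24)] + [47·56 − 54·33]| = 8260, so the area is 4130.
The number of boundary lattice points is Σ gcd(|Δx|,|Δy|) = gcd(82,39) + gcd(1,13) + gcd(59,39) + gcd(18,11) + gcd(3,57) + gcd(7,23) = 1+1+1+1+3+1 = 8.
Pick's theorem gives I = A − B/2 + 1 = 4130 − 8/2 + 1 = 4127, so the closed region contains I + B = 4127 + 8 = 4135 lattice points.

4135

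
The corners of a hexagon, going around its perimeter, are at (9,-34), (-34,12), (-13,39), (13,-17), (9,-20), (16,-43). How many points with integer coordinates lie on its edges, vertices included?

9

Along each edge there are gcd(|Δx|,|Δy|)+1 lattice points, so counting each shared vertex once the boundary has gcd(43,46) + gcd(21,27) + gcd(26,56) + gcd(4,3) + gcd(7,23) + gcd(7,9) = 1+3+2+1+1+1 = 9.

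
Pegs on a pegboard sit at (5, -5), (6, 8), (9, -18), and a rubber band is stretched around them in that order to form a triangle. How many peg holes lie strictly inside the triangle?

32

By the shoelace formula, twice the signed area is |(5·8 − 6·(-5)) + (6·(-18) − 9·8) + (9·(-5) − 5·(-18))| = 65, so the area is 32.5.
Along each edge there are gcd(|Δx|,|Δy|)+1 lattice points, so counting each shared vertex once the boundary has gcd(1,13) + gcd(3,26) + gcd(4,13) = 1+1+1 = 3.
Pick's theorem gives I = A − B/2 + 1 = 32.5 − 3/2 + 1 = 32.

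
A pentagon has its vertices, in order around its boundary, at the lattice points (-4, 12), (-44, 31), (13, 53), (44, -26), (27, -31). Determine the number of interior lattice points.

Using the shoelace formula, 2A = |((-4)·31 − (-44)·12) + ((-44)·53 − 13·31) + (13·(-26) − 44·53) + (44·(-31) − 27·(-26)) + (27·12 − (-4)·(-31))| = 5463, so the area is 5463/2.
Summing gcd(|Δx|,|Δy|) over the edges gives the boundary count: gcd(40,19) + gcd(57,22) + gcd(31,79) + gcd(17,5) + gcd(31,43) = 1+1+1+1+1 = 5.
Pick's theorem gives I = A − B/2 + 1 = 5463/2 − 5/2 + 1 = 2730.

2730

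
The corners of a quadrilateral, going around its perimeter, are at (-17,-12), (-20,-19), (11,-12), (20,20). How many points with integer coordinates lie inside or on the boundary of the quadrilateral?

549

Using the shoelace formula, 2A = |[(-17)·(-19) − (-20)·(-12)] + [(-20)·(-12) − 11·(-19)] + [11·20 − 20·(-12)] + [20·(-12) − (-17)·20]| = 1092, so the area is 546.
Along each edge there are gcd(|Δx|,|Δy|)+1 lattice points, so counting each shared vertex once the boundary has gcd(3,7) + gcd(31,7) + gcd(9,32) + gcd(37,32) = 1+1+1+1 = 4.
Pick's theorem gives I = A − B/2 + 1 = 546 − 4/2 + 1 = 545, so the closed region contains I + B = 545 + 4 = 549 lattice points.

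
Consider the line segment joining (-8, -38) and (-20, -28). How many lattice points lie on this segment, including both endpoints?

3

The number of lattice points on a segment between lattice points is gcd(|Δx|,|Δy|) + 1 = gcd(12,10) + 1 = 2 + 1 = 3.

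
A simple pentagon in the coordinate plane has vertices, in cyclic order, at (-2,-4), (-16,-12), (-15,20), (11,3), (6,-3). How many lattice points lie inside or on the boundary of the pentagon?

447

By the shoelace formula, twice the signed area is |[(-2)·(-12) − (-16)·(-4)] + [(-16)·20 − (-15)·(-12)] + [(-15)·3 − 11·20] + [11·(-3) − 6·3] + [6·(-4) − (-2)·(-3)]| = 886, so the area is 443.
Along each edge there are gcd(|Δx|,|Δy|)+1 lattice points, so counting each shared vertex once the boundary has gcd(14,8) + gcd(1,32) + gcd(26,17) + gcd(5,6) + gcd(8,1) = 2+1+1+1+1 = 6.
Pick's theorem gives I = A − B/2 + 1 = 443 − 6/2 + 1 = 441, so the closed region contains I + B = 441 + 6 = 447 lattice points.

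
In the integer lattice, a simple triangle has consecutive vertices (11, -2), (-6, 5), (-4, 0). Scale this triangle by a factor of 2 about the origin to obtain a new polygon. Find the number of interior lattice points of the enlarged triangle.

140

Using the shoelace formula, 2A = |(11·5 − (-6)·(-2)) + ((-6)·0 − (-4)·5) + ((-4)·(-2) − 11·0)| = 71, so the area is 35.5.
Along each edge there are gcd(|Δx|,|Δy|)+1 lattice points, so counting each shared vertex once the boundary has gcd(17,7) + gcd(2,5) + gcd(15,2) = 1+1+1 = 3.
Scaling by 2 multiplies the area by 2² = 4 (so the new area is 142) and multiplies the boundary lattice-point count by 2, giving 6.
By Pick's theorem, the interior count of the dilated polygon is 142 − 6/2 + 1 = 140.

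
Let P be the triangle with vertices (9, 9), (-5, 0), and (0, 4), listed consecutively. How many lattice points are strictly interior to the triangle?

Using the shoelace formula, 2A = |[9·0 − (-5)·9] + [(-5)·4 − 0·0] + [0·9 − 9·4]| = 11, so the area is 11/2.
The number of boundary lattice points is Σ gcd(|Δx|,|Δy|) = gcd(14,9) + gcd(5,4) + gcd(9,5) = 1+1+1 = 3.
By Pick's theorem A = I + B/2 − 1, so I = 11/2 − 3/2 + 1 = 5.

5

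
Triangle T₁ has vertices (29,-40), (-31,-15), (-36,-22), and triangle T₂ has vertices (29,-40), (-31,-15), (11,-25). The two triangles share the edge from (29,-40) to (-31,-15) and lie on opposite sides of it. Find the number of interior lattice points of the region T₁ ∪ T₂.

The union is the simple quadrilateral with vertices (29,-40), (-36,-22), (-31,-15), (11,-25) in order.
The shoelace formula gives twice the area as |[29·(-22) − (-36)·(-40)] + [(-36)·(-15) − (-31)·(-22)] + [(-31)·(-25) − 11·(-15)] + [11·(-40) − 29·(-25)]| = 995, so the area is 497.5.
The number of boundary lattice points is Σ gcd(|Δx|,|Δy|) = gcd(65,18) + gcd(5,7) + gcd(42,10) + gcd(18,15) = 1+1+2+3 = 7.
By Pick's theorem I = A − B/2 + 1 = 497.5 − 7/2 + 1 = 495.

495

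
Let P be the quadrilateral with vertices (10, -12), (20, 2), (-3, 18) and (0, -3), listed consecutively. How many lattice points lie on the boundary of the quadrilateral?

Summing gcd(|Δx|,|Δy|) over the edges gives the boundary count: gcd(10,14) + gcd(23,16) + gcd(3,21) + gcd(10,9) = 2+1+3+1 = 7.

7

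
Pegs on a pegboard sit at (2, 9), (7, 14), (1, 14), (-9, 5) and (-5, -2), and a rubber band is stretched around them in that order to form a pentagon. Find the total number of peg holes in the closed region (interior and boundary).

99

Using the shoelace formula, 2A = |(2·14 − 7·9) + (7·14 − 1·14) + (1·5 − (-9)·14) + ((-9)·(-2) − (-5)·5) + ((-5)·9 − 2·(-2))| = 182, so the area is 91.
The number of boundary lattice points is Σ gcd(|Δx|,|Δy|) = gcd(5,5) + gcd(6,0) + gcd(10,9) + gcd(4,7) + gcd(7,11) = 5+6+1+1+1 = 14.
Pick's theorem gives I = A − B/2 + 1 = 91 − 14/2 + 1 = 85, so the closed region contains I + B = 85 + 14 = 99 lattice points.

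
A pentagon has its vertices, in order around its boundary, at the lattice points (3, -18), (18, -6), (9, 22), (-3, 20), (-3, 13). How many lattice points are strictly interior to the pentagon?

Using the shoelace formula, 2A = |[3·(-6) − 18·(-18)] + [18·22 − 9·(-6)] + [9·20 − (-3)·22] + [(-3)·13 − (-3)·20] + [(-3)·(-18) − 3·13]| = 1038, so the area is 519.
Summing gcd(|Δx|,|Δy|) over the edges gives the boundary count: gcd(15,12) + gcd(9,28) + gcd(12,2) + gcd(0,7) + gcd(6,31) = 3+1+2+7+1 = 14.
By Pick's theorem A = I + B/2 − 1, so I = 519 − 14/2 + 1 = 513.

513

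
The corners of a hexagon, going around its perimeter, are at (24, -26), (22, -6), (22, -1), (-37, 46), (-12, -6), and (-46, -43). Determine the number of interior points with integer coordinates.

Using the shoelace formula, 2A = |(24·(-6) − 22·(-26)) + (22·(-1) − 22·(-6)) + (22·46 − (-37)·(-1)) + ((-37)·(-6) − (-12)·46) + ((-12)·(-43) − (-46)·(-6)) + ((-46)·(-26) − 24·(-43))| = 4755, so the area is 4755/2.
Along each edge there are gcd(|Δx|,|Δy|)+1 lattice points, so counting each shared vertex once the boundary has gcd(2,20) + gcd(0,5) + gcd(59,47) + gcd(25,52) + gcd(34,37) + gcd(70,17) = 2+5+1+1+1+1 = 11.
By Pick's theorem A = I + B/2 − 1, so I = 4755/2 − 11/2 + 1 = 2373.

2373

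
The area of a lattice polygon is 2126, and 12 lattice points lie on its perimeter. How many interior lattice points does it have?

Pick's theorem A = I + B/2 − 1 rearranges to I = A − B/2 + 1 = 2126 − 12/2 + 1 = 2121.

2121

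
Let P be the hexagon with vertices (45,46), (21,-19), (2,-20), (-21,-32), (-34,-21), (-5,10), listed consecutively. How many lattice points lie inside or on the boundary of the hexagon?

2234

By the shoelace formula, twice the signed area is |[45·(-19) − 21·46] + [21·(-20) − 2·(-19)] + [2·(-32) − (-21)·(-20)] + [(-21)·(-21) − (-34)·(-32)] + [(-34)·10 − (-5)·(-21)] + [(-5)·46 − 45·10]| = 4459, so the area is 4459/2.
Summing gcd(|Δx|,|Δy|) over the edges gives the boundary count: gcd(24,65) + gcd(19,1) + gcd(23,12) + gcd(13,11) + gcd(29,31) + gcd(50,36) = 1+1+1+1+1+2 = 7.
Pick's theorem gives I = A − B/2 + 1 = 4459/2 − 7/2 + 1 = 2227, so the closed region contains I + B = 2227 + 7 = 2234 lattice points.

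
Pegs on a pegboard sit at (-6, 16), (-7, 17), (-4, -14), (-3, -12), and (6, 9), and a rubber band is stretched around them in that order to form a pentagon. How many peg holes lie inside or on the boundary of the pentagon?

The shoelace formula gives twice the area as |((-6)·17 − (-7)·16) + ((-7)·(-14) − (-4)·17) + ((-4)·(-12) − (-3)·(-14)) + ((-3)·9 − 6·(-12)) + (6·16 − (-6)·9)| = 377, so the area is 188.5.
The number of boundary lattice points is Σ gcd(|Δx|,|Δy|) = gcd(1,1) + gcd(3,31) + gcd(1,2) + gcd(9,21) + gcd(12,7) = 1+1+1+3+1 = 7.
Pick's theorem gives I = A − B/2 + 1 = 188.5 − 7/2 + 1 = 186, so the closed region contains I + B = 186 + 7 = 193 lattice points.

193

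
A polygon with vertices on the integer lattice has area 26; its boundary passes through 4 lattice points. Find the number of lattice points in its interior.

25

Pick's theorem A = I + B/2 − 1 rearranges to I = A − B/2 + 1 = 26 − 4/2 + 1 = 25.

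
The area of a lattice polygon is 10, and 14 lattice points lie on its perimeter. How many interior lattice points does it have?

Pick's theorem A = I + B/2 − 1 rearranges to I = A − B/2 + 1 = 10 − 14/2 + 1 = 4.

4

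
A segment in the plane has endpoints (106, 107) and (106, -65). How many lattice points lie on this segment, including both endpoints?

The number of lattice points on a segment between lattice points is gcd(|Δx|,|Δy|) + 1 = gcd(0,172) + 1 = 172 + 1 = 173.

173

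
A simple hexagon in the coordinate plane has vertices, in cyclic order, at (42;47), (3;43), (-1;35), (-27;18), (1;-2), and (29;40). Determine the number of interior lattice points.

The shoelace formula gives twice the area as |(42·43 − 3·47) + (3·35 − (-1)·43) + ((-1)·18 − (-27)·35) + ((-27)·(-2) − 1·18) + (1·40 − 29·(-2)) + (29·47 − 42·40)| = 2557, so the area is 2557/2.
The number of boundary lattice points is Σ gcd(|Δx|,|Δy|) = gcd(39,4) + gcd(4,8) + gcd(26,17) + gcd(28,20) + gcd(28,42) + gcd(13,7) = 1+4+1+4+14+1 = 25.
By Pick's theorem A = I + B/2 − 1, so I = 2557/2 − 25/2 + 1 = 1267.

1267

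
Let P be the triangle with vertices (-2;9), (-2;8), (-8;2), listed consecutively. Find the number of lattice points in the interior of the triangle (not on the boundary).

Using the shoelace formula, 2A = |((-2)·8 − (-2)·9) + ((-2)·2 − (-8)·8) + ((-8)·9 − (-2)·2)| = 6, so the area is 3.
The number of boundary lattice points is Σ gcd(|Δx|,|Δy|) = gcd(0,1) + gcd(6,6) + gcd(6,7) = 1+6+1 = 8.
By Pick's theorem A = I + B/2 − 1, so I = 3 − 8/2 + 1 = 0.

0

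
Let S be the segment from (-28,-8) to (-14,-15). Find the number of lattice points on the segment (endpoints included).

The number of lattice points on a segment between lattice points is gcd(|Δx|,|Δy|) + 1 = gcd(14,7) + 1 = 7 + 1 = 8.

8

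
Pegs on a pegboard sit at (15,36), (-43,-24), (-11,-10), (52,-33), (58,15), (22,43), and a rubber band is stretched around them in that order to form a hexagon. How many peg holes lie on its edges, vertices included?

22

The number of boundary lattice points is Σ gcd(|Δx|,|Δy|) = gcd(58,60) + gcd(32,14) + gcd(63,23) + gcd(6,48) + gcd(36,28) + gcd(7,7) = 2+2+1+6+4+7 = 22.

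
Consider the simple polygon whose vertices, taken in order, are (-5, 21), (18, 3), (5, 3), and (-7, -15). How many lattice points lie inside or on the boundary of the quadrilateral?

327

Using the shoelace formula, 2A = |((-5)·3 − 18·21) + (18·3 − 5·3) + (5·(-15) − (-7)·3) + ((-7)·21 − (-5)·(-15))| = 630, so the area is 315.
The number of boundary lattice points is Σ gcd(|Δx|,|Δy|) = gcd(23,18) + gcd(13,0) + gcd(12,18) + gcd(2,36) = 1+13+6+2 = 22.
Pick's theorem gives I = A − B/2 + 1 = 315 − 22/2 + 1 = 305, so the closed region contains I + B = 305 + 22 = 327 lattice points.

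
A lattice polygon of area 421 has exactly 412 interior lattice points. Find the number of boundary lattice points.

20

Pick's theorem gives A = I + B/2 − 1, so B = 2(A − I + 1) = 2(421 − 412 + 1) = 20.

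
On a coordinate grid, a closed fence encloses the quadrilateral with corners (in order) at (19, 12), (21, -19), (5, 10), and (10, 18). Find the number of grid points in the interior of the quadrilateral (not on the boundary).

Using the shoelace formula, 2A = |(19·(-19) − 21·12) + (21·10 − 5·(-19)) + (5·18 − 10·10) + (10·12 − 19·18)| = 540, so the area is 270.
Along each edge there are gcd(|Δx|,|Δy|)+1 lattice points, so counting each shared vertex once the boundary has gcd(2,31) + gcd(16,29) + gcd(5,8) + gcd(9,6) = 1+1+1+3 = 6.
Pick's theorem gives I = A − B/2 + 1 = 270 − 6/2 + 1 = 268.

268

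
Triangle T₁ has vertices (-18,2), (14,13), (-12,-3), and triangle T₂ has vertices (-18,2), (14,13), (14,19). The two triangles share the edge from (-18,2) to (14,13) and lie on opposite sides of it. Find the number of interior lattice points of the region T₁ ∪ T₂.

The union is the simple quadrilateral with vertices (-18,2), (-12,-3), (14,13), (14,19) in order.
The shoelace formula gives twice the area as |[(-18)·(-3) − (-12)·2] + [(-12)·13 − 14·(-3)] + [14·19 − 14·13] + [14·2 − (-18)·19]| = 418, so the area is 209.
The number of boundary lattice points is Σ gcd(|Δx|,|Δy|) = gcd(6,5) + gcd(26,16) + gcd(0,6) + gcd(32,17) = 1+2+6+1 = 10.
By Pick's theorem I = A − B/2 + 1 = 209 − 10/2 + 1 = 205.

205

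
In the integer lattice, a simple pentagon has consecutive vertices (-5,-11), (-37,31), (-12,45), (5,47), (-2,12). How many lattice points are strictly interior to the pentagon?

1199

Using the shoelace formula, 2A = |[(-5)·31 − (-37)·(-11)] + [(-37)·45 − (-12)·31] + [(-12)·47 − 5·45] + [5·12 − (-2)·47] + [(-2)·(-11) − (-5)·12]| = 2408, so the area is 1204.
Along each edge there are gcd(|Δx|,|Δy|)+1 lattice points, so counting each shared vertex once the boundary has gcd(32,42) + gcd(25,14) + gcd(17,2) + gcd(7,35) + gcd(3,23) = 2+1+1+7+1 = 12.
Pick's theorem gives I = A − B/2 + 1 = 1204 − 12/2 + 1 = 1199.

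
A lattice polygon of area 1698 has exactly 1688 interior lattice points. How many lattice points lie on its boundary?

22

Pick's theorem gives A = I + B/2 − 1, so B = 2(A − I + 1) = 2(1698 − 1688 + 1) = 22.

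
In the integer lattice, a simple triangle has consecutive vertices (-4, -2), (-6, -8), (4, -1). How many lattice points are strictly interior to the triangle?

By the shoelace formula, twice the signed area is |((-4)·(-8) − (-6)·(-2)) + ((-6)·(-1) − 4·(-8)) + (4·(-2) − (-4)·(-1))| = 46, so the area is 23.
The number of boundary lattice points is Σ gcd(|Δx|,|Δy|) = gcd(2,6) + gcd(10,7) + gcd(8,1) = 2+1+1 = 4.
By Pick's theorem A = I + B/2 − 1, so I = 23 − 4/2 + 1 = 22.

22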